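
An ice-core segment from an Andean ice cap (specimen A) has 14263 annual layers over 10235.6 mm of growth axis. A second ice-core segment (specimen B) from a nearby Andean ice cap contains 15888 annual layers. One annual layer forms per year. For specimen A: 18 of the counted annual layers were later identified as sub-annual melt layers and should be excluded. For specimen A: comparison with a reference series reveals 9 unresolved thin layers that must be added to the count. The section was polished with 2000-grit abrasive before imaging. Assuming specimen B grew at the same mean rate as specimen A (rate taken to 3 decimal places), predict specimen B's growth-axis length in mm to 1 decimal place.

11407.6 mm

Specimen A: true annual layer count = 14263 − 18 + 9 = 14254.
A: Mean rate = 10235.6 mm / 14254 years ≈ 0.718 mm/year.
Length of B = 0.718 × 15888 = 11407.6 mm.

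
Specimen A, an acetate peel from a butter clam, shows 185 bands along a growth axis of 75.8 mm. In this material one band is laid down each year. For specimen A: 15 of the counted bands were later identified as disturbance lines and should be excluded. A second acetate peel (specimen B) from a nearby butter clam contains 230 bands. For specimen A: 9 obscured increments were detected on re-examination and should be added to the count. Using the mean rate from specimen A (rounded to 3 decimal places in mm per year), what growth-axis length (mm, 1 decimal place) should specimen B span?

97.3 mm

Specimen A: adjusted count: 185 − 15 + 9 = 179 bands.
A: Mean rate = 75.8 mm / 179 years ≈ 0.423 mm per year.
B's length ≈ 0.423 × 230 = 97.3 mm.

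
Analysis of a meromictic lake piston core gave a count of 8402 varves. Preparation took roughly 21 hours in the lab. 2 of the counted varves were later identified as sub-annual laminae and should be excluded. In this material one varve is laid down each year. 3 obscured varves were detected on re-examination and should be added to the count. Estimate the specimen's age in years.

8403 yr

After corrections the count is 8402 − 2 + 3 = 8403 varves.
With a one-to-one varve periodicity this is 8403 years.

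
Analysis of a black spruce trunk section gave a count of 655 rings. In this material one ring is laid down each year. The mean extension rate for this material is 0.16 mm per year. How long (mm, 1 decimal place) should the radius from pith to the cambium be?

104.8 mm

The record spans 655 years at 0.16 mm per year.
Length ≈ 0.16 × 655 = 104.8 mm.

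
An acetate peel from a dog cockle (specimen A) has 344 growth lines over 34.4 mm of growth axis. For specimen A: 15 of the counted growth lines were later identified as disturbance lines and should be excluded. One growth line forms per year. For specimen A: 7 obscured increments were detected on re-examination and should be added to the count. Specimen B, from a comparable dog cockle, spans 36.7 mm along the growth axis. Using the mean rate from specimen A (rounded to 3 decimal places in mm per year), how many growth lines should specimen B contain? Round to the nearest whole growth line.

360 growth lines

Specimen A: true growth line count = 344 − 15 + 7 = 336.
A: 34.4 mm over 336 years gives 34.4 / 336 ≈ 0.102 mm per year.
For B, 36.7 / 0.102 = 359.80 years ≈ 360 growth lines.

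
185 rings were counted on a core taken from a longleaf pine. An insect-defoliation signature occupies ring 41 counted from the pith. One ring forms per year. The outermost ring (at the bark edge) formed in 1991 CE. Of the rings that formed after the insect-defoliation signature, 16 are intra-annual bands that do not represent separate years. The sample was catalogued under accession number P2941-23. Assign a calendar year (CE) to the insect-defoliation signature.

1863 CE

The insect-defoliation signature sits at ring 41 from the pith, so 185 − 41 = 144 rings formed after it.
Excluding 16 false rings: 144 − 16 = 128.
Counting back 128 years from 1991 CE places the insect-defoliation signature in 1991 − 128 = 1863 CE.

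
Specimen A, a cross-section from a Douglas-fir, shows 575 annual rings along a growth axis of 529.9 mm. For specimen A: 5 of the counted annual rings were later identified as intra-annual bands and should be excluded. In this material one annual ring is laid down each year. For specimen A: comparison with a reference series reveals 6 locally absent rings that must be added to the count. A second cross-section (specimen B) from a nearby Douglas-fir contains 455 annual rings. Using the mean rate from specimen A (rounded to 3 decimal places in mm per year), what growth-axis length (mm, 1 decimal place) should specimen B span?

418.6 mm

Specimen A: after corrections the count is 575 − 5 + 6 = 576 annual rings.
A: 529.9 mm over 576 years gives 529.9 / 576 ≈ 0.920 mm/year.
Length of B = 0.920 × 455 = 418.6 mm.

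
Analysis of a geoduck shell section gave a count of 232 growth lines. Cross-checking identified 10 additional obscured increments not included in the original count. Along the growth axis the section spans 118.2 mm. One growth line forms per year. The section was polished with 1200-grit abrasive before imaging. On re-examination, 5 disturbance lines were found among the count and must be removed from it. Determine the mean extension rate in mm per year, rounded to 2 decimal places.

After corrections the count is 232 − 5 + 10 = 237 growth lines.
Extension rate ≈ 118.2 / 237 = 0.50 mm per year.

0.50 mm per year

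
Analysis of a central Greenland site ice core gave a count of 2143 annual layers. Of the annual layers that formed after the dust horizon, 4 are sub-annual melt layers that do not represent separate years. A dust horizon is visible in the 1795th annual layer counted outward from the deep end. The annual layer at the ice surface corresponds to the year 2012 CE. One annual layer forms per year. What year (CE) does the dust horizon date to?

1668 CE

2143 − 1795 = 348 annual layers lie beyond the dust horizon toward the ice surface.
Removing the 4 false annual layers leaves 348 − 4 = 344 true annual layers beyond the dust horizon.
2012 − 344 = 1668 CE.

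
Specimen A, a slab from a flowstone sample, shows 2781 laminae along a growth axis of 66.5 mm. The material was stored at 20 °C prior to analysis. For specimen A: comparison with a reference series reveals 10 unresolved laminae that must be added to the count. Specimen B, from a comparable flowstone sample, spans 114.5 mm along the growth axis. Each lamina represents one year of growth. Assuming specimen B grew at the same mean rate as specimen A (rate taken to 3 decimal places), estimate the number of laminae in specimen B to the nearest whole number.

Specimen A: adjusted count: 2781 + 10 = 2791 laminae.
A: Extension rate ≈ 66.5 / 2791 = 0.024 mm/year.
B spans 114.5 / 0.024 = 4770.83 years ≈ 4771 laminae.

4771 laminae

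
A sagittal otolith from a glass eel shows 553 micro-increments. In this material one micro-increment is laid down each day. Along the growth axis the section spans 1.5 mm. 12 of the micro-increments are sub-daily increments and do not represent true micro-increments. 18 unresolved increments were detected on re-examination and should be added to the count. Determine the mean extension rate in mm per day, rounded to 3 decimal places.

Correcting the raw count gives 553 − 12 + 18 = 559 true micro-increments.
1.5 mm over 559 days gives 1.5 / 559 ≈ 0.003 mm per day.

0.003 mm per day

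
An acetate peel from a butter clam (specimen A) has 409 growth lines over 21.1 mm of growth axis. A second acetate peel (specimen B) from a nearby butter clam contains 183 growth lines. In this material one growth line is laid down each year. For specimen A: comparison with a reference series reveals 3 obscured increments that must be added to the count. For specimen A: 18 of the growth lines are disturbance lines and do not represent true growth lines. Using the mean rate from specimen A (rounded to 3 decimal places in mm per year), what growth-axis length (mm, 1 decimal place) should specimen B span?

9.9 mm

Specimen A: correcting the raw count gives 409 − 18 + 3 = 394 true growth lines.
A: Mean rate = 21.1 mm / 394 years ≈ 0.054 mm/yr.
Length of B = 0.054 × 183 = 9.9 mm.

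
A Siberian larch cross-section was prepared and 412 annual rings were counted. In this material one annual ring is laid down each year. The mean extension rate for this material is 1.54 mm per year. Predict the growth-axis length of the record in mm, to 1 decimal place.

The record spans 412 years at 1.54 mm per year.
Predicted length = 1.54 mm/year × 412 years = 634.5 mm.

634.5 mm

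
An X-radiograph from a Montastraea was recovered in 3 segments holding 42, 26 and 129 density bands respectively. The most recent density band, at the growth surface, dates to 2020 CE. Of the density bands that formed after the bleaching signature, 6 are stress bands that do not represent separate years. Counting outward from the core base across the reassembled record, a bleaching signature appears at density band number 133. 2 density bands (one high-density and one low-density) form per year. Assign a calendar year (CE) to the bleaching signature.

1991 CE

Total density bands = 42 + 26 + 129 = 197.
The bleaching signature sits at density band 133 from the core base, so 197 − 133 = 64 density bands formed after it.
64 − 6 false = 58 true density bands after the bleaching signature.
With 2 density bands per year, 58 / 2 = 29 years.
2020 − 29 = 1991 CE.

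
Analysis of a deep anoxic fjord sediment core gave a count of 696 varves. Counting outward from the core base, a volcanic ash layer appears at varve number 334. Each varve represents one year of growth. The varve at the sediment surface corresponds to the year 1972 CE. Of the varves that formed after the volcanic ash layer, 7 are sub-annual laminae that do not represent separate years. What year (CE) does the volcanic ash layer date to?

696 − 334 = 362 varves lie beyond the volcanic ash layer toward the sediment surface.
362 − 7 false = 355 true varves after the volcanic ash layer.
1972 − 355 = 1617 CE.

1617 CE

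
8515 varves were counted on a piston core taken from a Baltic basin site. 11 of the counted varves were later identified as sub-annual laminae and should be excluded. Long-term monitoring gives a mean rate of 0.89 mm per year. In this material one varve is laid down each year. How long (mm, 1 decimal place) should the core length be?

Adjusted count: 8515 − 11 = 8504 varves.
8504 years at 0.89 mm/year gives 0.89 × 8504 = 7568.6 mm.

7568.6 mm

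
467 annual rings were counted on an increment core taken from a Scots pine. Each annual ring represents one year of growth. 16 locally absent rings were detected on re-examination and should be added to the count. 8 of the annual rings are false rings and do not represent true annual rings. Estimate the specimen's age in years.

475 years

Adjusted count: 467 − 8 + 16 = 475 annual rings.
At one annual ring per year, that is 475 years.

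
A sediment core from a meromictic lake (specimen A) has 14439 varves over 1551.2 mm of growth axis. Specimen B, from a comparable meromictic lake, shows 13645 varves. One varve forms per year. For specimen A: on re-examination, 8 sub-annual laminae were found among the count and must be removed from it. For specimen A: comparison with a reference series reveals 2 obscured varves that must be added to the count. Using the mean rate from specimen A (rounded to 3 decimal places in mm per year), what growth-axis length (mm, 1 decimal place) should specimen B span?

1460.0 mm

Specimen A: after corrections the count is 14439 − 8 + 2 = 14433 varves.
A: Extension rate ≈ 1551.2 / 14433 = 0.107 mm/year.
Length of B = 0.107 × 13645 = 1460.0 mm.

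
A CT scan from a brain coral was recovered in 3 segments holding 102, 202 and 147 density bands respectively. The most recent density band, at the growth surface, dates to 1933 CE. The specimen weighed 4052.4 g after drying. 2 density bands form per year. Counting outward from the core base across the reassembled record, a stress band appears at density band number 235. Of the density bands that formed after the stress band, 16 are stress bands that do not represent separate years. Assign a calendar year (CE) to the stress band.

1833 CE

Total density bands = 102 + 202 + 147 = 451.
Between density band 235 and the growth surface there are 451 − 235 = 216 density bands.
216 − 16 false = 200 true density bands after the stress band.
200 density bands at 2 per year is 200 / 2 = 100 years.
The density band at the growth surface is 1933 CE, so the stress band dates to 1933 − 100 = 1833 CE.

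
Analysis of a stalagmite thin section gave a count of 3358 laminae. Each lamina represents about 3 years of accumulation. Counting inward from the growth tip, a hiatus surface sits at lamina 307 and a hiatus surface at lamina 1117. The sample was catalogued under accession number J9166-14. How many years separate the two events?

2430 years

1117 − 307 = 810 laminae lie between the two events.
810 laminae at 3 years each span 810 × 3 = 2430 years.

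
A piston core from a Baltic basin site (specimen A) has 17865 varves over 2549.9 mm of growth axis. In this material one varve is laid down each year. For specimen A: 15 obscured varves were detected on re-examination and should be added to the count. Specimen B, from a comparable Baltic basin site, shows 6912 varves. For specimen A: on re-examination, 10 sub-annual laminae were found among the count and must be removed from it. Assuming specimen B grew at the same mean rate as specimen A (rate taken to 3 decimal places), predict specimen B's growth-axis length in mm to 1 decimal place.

Specimen A: after corrections the count is 17865 − 10 + 15 = 17870 varves.
A: Mean rate = 2549.9 mm / 17870 years ≈ 0.143 mm/year.
Length of B = 0.143 × 6912 = 988.4 mm.

988.4 mm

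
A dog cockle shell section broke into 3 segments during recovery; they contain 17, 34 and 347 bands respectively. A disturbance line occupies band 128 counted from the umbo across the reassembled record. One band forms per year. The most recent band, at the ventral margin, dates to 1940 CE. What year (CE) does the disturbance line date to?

1670 CE

Total bands = 17 + 34 + 347 = 398.
398 − 128 = 270 bands lie beyond the disturbance line toward the ventral margin.
The band at the ventral margin is 1940 CE, so the disturbance line dates to 1940 − 270 = 1670 CE.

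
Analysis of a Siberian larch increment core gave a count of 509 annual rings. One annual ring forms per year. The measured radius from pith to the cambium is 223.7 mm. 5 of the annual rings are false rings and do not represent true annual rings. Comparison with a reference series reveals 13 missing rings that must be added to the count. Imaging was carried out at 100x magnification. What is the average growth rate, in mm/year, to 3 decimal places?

0.433 mm/year

Adjusted count: 509 − 5 + 13 = 517 annual rings.
223.7 mm over 517 years gives 223.7 / 517 ≈ 0.433 mm/year.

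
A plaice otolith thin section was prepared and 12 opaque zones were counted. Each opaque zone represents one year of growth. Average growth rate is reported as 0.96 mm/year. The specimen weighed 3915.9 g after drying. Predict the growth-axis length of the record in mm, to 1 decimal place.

The record spans 12 years at 0.96 mm per year.
Predicted length = 0.96 mm/year × 12 years = 11.5 mm.

11.5 mm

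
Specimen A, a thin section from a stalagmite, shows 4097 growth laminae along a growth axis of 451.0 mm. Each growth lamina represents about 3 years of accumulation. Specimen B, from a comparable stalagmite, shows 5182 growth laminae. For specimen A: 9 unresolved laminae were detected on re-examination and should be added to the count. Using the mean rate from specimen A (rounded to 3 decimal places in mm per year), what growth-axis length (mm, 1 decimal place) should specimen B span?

Specimen A: after corrections the count is 4097 + 9 = 4106 growth laminae.
Specimen A: at 3 years per growth lamina, 4106 × 3 = 12318 years.
A: 451.0 mm over 12318 years gives 451.0 / 12318 ≈ 0.037 mm/year.
Specimen B: at 3 years per growth lamina, 5182 × 3 = 15546 years. Length of B = 0.037 × 15546 = 575.2 mm.

575.2 mm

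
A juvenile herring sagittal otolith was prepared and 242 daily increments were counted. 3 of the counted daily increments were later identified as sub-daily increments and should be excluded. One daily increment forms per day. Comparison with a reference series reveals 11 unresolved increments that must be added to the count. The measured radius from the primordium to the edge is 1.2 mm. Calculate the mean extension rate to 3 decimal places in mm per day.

Correcting the raw count gives 242 − 3 + 11 = 250 true daily increments.
1.2 mm over 250 days gives 1.2 / 250 ≈ 0.005 mm per day.

0.005 mm per day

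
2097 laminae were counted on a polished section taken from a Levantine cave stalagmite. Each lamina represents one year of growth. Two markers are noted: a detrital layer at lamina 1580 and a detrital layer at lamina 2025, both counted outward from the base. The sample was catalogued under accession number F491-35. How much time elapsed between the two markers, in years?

Separation: 2025 − 1580 = 445 laminae.
At one lamina per year, 445 years elapsed between them.

445 years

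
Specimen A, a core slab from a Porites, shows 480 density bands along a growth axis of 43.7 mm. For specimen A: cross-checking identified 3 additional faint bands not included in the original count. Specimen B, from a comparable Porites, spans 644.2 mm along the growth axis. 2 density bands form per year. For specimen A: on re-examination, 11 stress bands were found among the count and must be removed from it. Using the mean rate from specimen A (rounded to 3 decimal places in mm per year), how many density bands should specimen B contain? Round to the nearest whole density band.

Specimen A: adjusted count: 480 − 11 + 3 = 472 density bands.
Specimen A: dividing by 2 density bands per year: 472 / 2 = 236 years.
A: Extension rate ≈ 43.7 / 236 = 0.185 mm/year.
B spans 644.2 / 0.185 = 3482.16 years; at 2 density bands per year that is 3482.16 × 2 ≈ 6964 density bands.

6964 density bands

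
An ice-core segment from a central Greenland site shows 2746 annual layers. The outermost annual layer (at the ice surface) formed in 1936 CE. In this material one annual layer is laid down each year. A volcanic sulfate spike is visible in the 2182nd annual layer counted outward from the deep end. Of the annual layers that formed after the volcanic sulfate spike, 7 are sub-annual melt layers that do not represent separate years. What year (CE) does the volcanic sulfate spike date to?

2746 − 2182 = 564 annual layers lie beyond the volcanic sulfate spike toward the ice surface.
564 − 7 false = 557 true annual layers after the volcanic sulfate spike.
Counting back 557 years from 1936 CE places the volcanic sulfate spike in 1936 − 557 = 1379 CE.

1379 CE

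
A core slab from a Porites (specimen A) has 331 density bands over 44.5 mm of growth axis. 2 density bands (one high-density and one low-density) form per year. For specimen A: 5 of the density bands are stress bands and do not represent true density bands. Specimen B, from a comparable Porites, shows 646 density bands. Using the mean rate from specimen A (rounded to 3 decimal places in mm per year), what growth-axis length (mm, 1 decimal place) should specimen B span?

Specimen A: adjusted count: 331 − 5 = 326 density bands.
Specimen A: dividing by 2 density bands per year: 326 / 2 = 163 years.
A: Extension rate ≈ 44.5 / 163 = 0.273 mm/year.
Specimen B: dividing by 2 density bands per year: 646 / 2 = 323 years. Length of B = 0.273 × 323 = 88.2 mm.

88.2 mm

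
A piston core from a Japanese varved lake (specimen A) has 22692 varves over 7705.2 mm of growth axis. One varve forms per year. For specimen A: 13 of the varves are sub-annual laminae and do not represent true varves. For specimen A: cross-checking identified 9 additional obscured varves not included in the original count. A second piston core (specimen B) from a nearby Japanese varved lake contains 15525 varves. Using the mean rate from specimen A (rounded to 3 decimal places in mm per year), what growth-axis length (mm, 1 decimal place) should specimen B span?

5278.5 mm

Specimen A: true varve count = 22692 − 13 + 9 = 22688.
A: Extension rate ≈ 7705.2 / 22688 = 0.340 mm per year.
For B, 0.340 mm/year × 15525 years = 5278.5 mm.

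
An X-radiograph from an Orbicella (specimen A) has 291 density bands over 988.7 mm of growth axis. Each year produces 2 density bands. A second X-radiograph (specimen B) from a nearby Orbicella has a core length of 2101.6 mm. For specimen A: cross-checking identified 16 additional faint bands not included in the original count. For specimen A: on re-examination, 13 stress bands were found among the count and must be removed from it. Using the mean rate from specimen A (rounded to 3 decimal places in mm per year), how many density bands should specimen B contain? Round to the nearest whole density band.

Specimen A: after corrections the count is 291 − 13 + 16 = 294 density bands.
Specimen A: dividing by 2 density bands per year: 294 / 2 = 147 years.
A: Extension rate ≈ 988.7 / 147 = 6.726 mm/yr.
B spans 2101.6 / 6.726 = 312.46 years; at 2 density bands per year that is 312.46 × 2 ≈ 625 density bands.

625 density bands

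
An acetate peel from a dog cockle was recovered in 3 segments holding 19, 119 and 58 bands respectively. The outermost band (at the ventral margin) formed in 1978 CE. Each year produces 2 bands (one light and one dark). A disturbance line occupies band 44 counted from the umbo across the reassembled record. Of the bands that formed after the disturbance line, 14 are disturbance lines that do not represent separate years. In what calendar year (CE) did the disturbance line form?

1909 CE

Total bands = 19 + 119 + 58 = 196.
196 − 44 = 152 bands lie beyond the disturbance line toward the ventral margin.
Removing the 14 false bands leaves 152 − 14 = 138 true bands beyond the disturbance line.
138 bands at 2 per year is 138 / 2 = 69 years.
1978 − 69 = 1909 CE.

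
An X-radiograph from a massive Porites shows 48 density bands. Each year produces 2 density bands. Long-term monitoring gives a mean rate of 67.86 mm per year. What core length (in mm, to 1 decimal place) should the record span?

1628.6 mm

48 density bands at 2 per year is 48 / 2 = 24 years.
Length ≈ 67.86 × 24 = 1628.6 mm.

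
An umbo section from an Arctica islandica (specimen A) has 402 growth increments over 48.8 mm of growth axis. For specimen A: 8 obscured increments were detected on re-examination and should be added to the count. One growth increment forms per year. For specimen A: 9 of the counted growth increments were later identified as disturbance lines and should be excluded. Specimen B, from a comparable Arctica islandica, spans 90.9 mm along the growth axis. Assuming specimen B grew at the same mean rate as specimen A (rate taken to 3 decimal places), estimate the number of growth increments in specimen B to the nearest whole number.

745 growth increments

Specimen A: correcting the raw count gives 402 − 9 + 8 = 401 true growth increments.
A: 48.8 mm over 401 years gives 48.8 / 401 ≈ 0.122 mm per year.
B spans 90.9 / 0.122 = 745.08 years ≈ 745 growth increments.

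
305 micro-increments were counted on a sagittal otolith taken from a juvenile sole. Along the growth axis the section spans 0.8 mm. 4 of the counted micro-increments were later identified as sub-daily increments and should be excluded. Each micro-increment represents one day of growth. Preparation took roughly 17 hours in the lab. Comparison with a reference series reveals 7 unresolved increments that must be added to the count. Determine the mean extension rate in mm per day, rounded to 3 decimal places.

0.003 mm per day

Adjusted count: 305 − 4 + 7 = 308 micro-increments.
Mean rate = 0.8 mm / 308 days ≈ 0.003 mm per day.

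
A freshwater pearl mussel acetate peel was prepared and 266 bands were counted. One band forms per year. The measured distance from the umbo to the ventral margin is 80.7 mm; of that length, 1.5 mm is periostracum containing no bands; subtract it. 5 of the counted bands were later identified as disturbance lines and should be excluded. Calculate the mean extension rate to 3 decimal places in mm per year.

0.303 mm per year

True band count = 266 − 5 = 261.
Removing the 1.5 mm offcut leaves 80.7 − 1.5 = 79.2 mm.
Mean rate = 79.2 mm / 261 years ≈ 0.303 mm per year.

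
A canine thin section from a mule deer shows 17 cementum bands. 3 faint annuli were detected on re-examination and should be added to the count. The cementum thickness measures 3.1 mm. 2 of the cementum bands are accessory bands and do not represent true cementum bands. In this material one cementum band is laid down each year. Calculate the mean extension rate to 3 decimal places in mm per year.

0.172 mm per year

Correcting the raw count gives 17 − 2 + 3 = 18 true cementum bands.
Extension rate ≈ 3.1 / 18 = 0.172 mm per year.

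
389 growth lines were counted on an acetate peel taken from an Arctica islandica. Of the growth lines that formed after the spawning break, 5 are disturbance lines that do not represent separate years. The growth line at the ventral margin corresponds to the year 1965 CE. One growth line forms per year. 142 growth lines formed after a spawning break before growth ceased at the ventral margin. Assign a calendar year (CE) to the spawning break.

142 growth lines post-date the spawning break.
Excluding 5 false growth lines: 142 − 5 = 137.
1965 − 137 = 1828 CE.

1828 CE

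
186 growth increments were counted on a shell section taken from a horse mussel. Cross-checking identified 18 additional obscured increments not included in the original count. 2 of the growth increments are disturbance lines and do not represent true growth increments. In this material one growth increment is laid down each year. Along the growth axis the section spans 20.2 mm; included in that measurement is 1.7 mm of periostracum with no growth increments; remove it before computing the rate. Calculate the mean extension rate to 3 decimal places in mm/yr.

Adjusted count: 186 − 2 + 18 = 202 growth increments.
Net length = 20.2 − 1.7 = 18.5 mm.
Mean rate = 18.5 mm / 202 years ≈ 0.092 mm/yr.

0.092 mm/yr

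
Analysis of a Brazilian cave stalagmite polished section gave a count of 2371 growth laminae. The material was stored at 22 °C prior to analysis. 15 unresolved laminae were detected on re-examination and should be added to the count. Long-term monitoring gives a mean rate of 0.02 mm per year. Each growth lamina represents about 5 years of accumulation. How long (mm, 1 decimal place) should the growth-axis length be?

Adjusted count: 2371 + 15 = 2386 growth laminae.
At 5 years per growth lamina, 2386 × 5 = 11930 years.
Predicted length = 0.02 mm/year × 11930 years = 238.6 mm.

238.6 mm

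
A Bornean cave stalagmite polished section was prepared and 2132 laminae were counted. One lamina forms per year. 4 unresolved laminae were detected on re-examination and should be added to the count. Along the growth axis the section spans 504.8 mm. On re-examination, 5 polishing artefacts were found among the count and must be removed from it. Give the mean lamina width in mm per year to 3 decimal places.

0.237 mm per year

Correcting the raw count gives 2132 − 5 + 4 = 2131 true laminae.
Extension rate ≈ 504.8 / 2131 = 0.237 mm per year.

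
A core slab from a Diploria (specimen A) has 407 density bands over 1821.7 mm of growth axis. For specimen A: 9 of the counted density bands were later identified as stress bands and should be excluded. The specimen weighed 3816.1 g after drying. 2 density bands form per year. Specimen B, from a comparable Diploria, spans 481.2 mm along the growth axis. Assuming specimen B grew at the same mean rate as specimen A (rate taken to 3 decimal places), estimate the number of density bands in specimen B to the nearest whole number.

Specimen A: adjusted count: 407 − 9 = 398 density bands.
Specimen A: 398 density bands at 2 per year is 398 / 2 = 199 years.
A: Extension rate ≈ 1821.7 / 199 = 9.154 mm/year.
Specimen B: 481.2 mm / 9.154 mm per year = 52.57 years; at 2 density bands per year that is 52.57 × 2 ≈ 105 density bands.

105 density bands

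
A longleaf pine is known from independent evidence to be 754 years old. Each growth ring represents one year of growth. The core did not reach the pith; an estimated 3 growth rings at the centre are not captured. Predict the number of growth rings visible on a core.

Expected growth rings over 754 years: 754.
Subtracting the 3 growth rings not captured gives 754 − 3 = 751 growth rings in the record.

751 growth rings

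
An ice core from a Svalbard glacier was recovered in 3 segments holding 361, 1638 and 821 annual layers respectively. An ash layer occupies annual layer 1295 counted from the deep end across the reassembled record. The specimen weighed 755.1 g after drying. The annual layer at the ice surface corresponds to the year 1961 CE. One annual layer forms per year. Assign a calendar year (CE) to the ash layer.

436 CE

Total annual layers = 361 + 1638 + 821 = 2820.
2820 − 1295 = 1525 annual layers lie beyond the ash layer toward the ice surface.
The annual layer at the ice surface is 1961 CE, so the ash layer dates to 1961 − 1525 = 436 CE.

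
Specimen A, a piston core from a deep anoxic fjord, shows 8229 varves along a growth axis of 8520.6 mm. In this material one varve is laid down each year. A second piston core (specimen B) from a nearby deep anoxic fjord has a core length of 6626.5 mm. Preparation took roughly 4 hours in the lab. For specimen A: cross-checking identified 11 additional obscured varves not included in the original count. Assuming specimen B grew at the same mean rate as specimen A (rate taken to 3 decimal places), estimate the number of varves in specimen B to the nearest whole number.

Specimen A: correcting the raw count gives 8229 + 11 = 8240 true varves.
A: Mean rate = 8520.6 mm / 8240 years ≈ 1.034 mm per year.
For B, 6626.5 / 1.034 = 6408.61 years ≈ 6409 varves.

6409 varves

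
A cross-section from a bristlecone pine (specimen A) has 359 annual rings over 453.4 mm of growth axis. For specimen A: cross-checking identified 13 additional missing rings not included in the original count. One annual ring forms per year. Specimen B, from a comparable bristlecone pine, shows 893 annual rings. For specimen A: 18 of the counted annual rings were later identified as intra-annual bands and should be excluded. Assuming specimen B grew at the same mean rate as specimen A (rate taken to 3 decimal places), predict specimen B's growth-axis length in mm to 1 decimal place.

Specimen A: correcting the raw count gives 359 − 18 + 13 = 354 true annual rings.
A: 453.4 mm over 354 years gives 453.4 / 354 ≈ 1.281 mm/year.
B's length ≈ 1.281 × 893 = 1143.9 mm.

1143.9 mm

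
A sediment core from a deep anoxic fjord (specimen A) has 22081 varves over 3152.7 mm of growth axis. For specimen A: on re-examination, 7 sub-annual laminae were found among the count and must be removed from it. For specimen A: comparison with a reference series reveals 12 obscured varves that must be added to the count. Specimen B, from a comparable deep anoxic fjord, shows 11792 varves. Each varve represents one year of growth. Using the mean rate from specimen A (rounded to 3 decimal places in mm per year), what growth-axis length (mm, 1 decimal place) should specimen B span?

1686.3 mm

Specimen A: true varve count = 22081 − 7 + 12 = 22086.
A: 3152.7 mm over 22086 years gives 3152.7 / 22086 ≈ 0.143 mm/yr.
For B, 0.143 mm/year × 11792 years = 1686.3 mm.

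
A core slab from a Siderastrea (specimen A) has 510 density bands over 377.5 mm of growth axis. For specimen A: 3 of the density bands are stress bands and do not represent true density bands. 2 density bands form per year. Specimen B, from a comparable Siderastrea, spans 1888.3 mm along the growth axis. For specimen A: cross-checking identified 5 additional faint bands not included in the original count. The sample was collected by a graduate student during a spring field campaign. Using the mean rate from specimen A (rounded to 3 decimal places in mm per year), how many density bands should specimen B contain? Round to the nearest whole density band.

2560 density bands

Specimen A: adjusted count: 510 − 3 + 5 = 512 density bands.
Specimen A: with 2 density bands per year, 512 / 2 = 256 years.
A: Mean rate = 377.5 mm / 256 years ≈ 1.475 mm per year.
B spans 1888.3 / 1.475 = 1280.20 years; at 2 density bands per year that is 1280.20 × 2 ≈ 2560 density bands.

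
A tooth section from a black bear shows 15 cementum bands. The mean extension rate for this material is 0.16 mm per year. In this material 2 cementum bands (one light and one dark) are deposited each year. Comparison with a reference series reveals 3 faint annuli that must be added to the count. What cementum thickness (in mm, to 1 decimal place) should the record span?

Adjusted count: 15 + 3 = 18 cementum bands.
With 2 cementum bands per year, 18 / 2 = 9 years.
Length ≈ 0.16 × 9 = 1.4 mm.

1.4 mm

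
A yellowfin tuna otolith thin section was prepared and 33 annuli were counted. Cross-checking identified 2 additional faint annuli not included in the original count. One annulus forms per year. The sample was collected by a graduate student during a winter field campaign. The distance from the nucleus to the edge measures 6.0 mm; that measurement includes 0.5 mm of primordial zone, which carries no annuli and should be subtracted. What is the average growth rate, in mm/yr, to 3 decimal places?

Adjusted count: 33 + 2 = 35 annuli.
Net length = 6.0 − 0.5 = 5.5 mm.
Mean rate = 5.5 mm / 35 years ≈ 0.157 mm/yr.

0.157 mm/yr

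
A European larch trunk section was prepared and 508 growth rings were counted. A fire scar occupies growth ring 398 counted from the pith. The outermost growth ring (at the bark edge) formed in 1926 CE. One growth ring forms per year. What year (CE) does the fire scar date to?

The fire scar sits at growth ring 398 from the pith, so 508 − 398 = 110 growth rings formed after it.
1926 − 110 = 1816 CE.

1816 CE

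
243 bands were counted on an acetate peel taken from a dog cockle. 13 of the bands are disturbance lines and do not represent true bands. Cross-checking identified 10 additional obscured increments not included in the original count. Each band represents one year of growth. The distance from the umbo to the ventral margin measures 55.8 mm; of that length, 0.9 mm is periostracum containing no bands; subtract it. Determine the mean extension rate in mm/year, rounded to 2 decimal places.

Adjusted count: 243 − 13 + 10 = 240 bands.
Net length = 55.8 − 0.9 = 54.9 mm.
Extension rate ≈ 54.9 / 240 = 0.23 mm/year.

0.23 mm/year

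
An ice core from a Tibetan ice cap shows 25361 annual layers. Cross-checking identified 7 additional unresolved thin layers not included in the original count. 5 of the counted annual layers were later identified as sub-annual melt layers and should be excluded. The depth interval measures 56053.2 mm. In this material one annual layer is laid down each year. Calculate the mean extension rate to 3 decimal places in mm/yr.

2.210 mm/yr

Adjusted count: 25361 − 5 + 7 = 25363 annual layers.
56053.2 mm over 25363 years gives 56053.2 / 25363 ≈ 2.210 mm/yr.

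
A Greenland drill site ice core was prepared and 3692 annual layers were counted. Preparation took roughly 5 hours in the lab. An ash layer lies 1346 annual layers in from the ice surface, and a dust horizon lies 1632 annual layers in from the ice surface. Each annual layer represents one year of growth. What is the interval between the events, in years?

The two markers are separated by 1632 − 1346 = 286 annual layers.
That is 286 years at one annual layer per year.

286 years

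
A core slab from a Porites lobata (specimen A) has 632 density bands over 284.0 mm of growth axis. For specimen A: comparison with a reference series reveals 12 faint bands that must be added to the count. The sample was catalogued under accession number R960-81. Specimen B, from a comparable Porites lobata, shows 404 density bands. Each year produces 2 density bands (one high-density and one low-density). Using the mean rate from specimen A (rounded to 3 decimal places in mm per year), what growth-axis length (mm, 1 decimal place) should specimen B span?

Specimen A: after corrections the count is 632 + 12 = 644 density bands.
Specimen A: with 2 density bands per year, 644 / 2 = 322 years.
A: Extension rate ≈ 284.0 / 322 = 0.882 mm per year.
Specimen B: dividing by 2 density bands per year: 404 / 2 = 202 years. Length of B = 0.882 × 202 = 178.2 mm.

178.2 mm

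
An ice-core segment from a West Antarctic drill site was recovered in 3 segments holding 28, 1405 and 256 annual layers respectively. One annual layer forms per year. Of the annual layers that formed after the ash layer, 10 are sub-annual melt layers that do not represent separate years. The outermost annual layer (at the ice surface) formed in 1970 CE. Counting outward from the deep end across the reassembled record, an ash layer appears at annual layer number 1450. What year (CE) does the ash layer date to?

1741 CE

Total annual layers = 28 + 1405 + 256 = 1689.
1689 − 1450 = 239 annual layers lie beyond the ash layer toward the ice surface.
Removing the 10 false annual layers leaves 239 − 10 = 229 true annual layers beyond the ash layer.
1970 − 229 = 1741 CE.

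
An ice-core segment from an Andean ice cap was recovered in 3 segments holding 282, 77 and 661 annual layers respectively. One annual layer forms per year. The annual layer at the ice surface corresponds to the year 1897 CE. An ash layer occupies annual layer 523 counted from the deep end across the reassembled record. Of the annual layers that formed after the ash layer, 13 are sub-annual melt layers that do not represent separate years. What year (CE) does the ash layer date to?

1413 CE

Total annual layers = 282 + 77 + 661 = 1020.
1020 − 523 = 497 annual layers lie beyond the ash layer toward the ice surface.
Excluding 13 false annual layers: 497 − 13 = 484.
The annual layer at the ice surface is 1897 CE, so the ash layer dates to 1897 − 484 = 1413 CE.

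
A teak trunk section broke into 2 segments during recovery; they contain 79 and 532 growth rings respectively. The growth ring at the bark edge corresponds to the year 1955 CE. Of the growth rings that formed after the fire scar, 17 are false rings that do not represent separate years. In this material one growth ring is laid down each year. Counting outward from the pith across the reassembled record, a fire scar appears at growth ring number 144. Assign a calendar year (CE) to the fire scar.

Total growth rings = 79 + 532 = 611.
611 − 144 = 467 growth rings lie beyond the fire scar toward the bark edge.
Excluding 17 false growth rings: 467 − 17 = 450.
1955 − 450 = 1505 CE.

1505 CE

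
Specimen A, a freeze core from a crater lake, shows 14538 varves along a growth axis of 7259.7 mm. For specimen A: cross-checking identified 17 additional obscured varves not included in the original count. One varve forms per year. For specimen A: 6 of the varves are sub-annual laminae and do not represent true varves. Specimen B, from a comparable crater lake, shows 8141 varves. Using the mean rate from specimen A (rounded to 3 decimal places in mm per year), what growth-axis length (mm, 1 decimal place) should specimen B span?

Specimen A: correcting the raw count gives 14538 − 6 + 17 = 14549 true varves.
A: Extension rate ≈ 7259.7 / 14549 = 0.499 mm per year.
For B, 0.499 mm/year × 8141 years = 4062.4 mm.

4062.4 mm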